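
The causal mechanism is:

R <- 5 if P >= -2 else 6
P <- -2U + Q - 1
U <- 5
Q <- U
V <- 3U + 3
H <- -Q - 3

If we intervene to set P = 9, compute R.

The intervention breaks the incoming arrows to P: P <- -2U + Q - 1 no longer applies, and P = 9.
R = 5 if P >= -2 else 6  [with P=9]  = 5

5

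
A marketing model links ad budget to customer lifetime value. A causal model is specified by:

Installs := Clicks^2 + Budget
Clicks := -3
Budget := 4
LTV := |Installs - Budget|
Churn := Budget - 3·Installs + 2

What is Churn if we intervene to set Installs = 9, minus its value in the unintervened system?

The intervention breaks the incoming arrows to Installs: Installs := Clicks^2 + Budget no longer applies, and Installs = 9.
Churn = Budget - 3·Installs + 2  [with Budget=4, Installs=9]  = -21
Without intervention: Installs = Clicks^2 + Budget  [with Clicks=-3, Budget=4]  = 13; Churn = Budget - 3·Installs + 2  [with Budget=4, Installs=13]  = -33.
Change = -21 − (-33) = 12.

12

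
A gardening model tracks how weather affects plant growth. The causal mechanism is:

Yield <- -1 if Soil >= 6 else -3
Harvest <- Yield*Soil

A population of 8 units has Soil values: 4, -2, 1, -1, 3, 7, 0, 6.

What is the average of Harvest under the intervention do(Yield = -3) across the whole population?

Under do(Yield=-3), Yield's equation is replaced by Yield=-3 for every unit. Per-unit Harvest: -12, 6, -3, 3, -9, -21, 0, -18. Mean = -6.75.

-6.75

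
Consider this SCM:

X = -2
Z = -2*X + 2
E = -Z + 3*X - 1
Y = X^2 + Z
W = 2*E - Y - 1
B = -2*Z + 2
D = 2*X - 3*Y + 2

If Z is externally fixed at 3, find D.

Under do(Z=3), the mechanism Z = -2*X + 2 is discarded; Z is fixed at 3.
Y = X^2 + Z  [with X=-2, Z=3]  = 7
D = 2*X - 3*Y + 2  [with X=-2, Y=7]  = -23

-23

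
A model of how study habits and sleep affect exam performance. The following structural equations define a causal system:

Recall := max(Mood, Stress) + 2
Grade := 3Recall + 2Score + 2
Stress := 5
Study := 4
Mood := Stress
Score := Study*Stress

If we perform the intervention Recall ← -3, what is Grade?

33

The intervention breaks the incoming arrows to Recall: Recall := max(Mood, Stress) + 2 no longer applies, and Recall = -3.
Score = Study*Stress  [with Study=4, Stress=5]  = 20
Grade = 3Recall + 2Score + 2  [with Recall=-3, Score=20]  = 33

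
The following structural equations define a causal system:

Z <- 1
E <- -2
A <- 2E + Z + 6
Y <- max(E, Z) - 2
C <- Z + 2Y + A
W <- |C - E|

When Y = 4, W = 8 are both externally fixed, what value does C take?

12

Setting Y = 4, W = 8 by intervention discards those variables' equations.
A = 2E + Z + 6  [with E=-2, Z=1]  = 3
C = Z + 2Y + A  [with Z=1, Y=4, A=3]  = 12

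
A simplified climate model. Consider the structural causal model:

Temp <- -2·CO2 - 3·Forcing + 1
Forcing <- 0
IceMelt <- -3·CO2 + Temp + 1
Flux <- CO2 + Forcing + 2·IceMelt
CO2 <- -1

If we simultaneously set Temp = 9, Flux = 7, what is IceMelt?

The joint intervention fixes Temp = 9, Flux = 7, removing each variable's own equation.
IceMelt = -3·CO2 + Temp + 1  [with CO2=-1, Temp=9]  = 13

13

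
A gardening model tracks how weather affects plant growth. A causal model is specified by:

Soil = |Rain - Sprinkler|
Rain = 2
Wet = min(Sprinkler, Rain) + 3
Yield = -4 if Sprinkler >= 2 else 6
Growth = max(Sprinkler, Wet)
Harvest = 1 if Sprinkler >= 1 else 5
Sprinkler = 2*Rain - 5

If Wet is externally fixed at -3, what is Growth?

Intervening sets Wet = -3 and removes its equation (Wet = min(Sprinkler, Rain) + 3).
Sprinkler = 2*Rain - 5  [with Rain=2]  = -1
Growth = max(Sprinkler, Wet)  [with Sprinkler=-1, Wet=-3]  = -1

-1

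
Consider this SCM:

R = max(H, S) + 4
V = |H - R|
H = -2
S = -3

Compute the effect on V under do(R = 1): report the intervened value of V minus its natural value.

The intervention breaks the incoming arrows to R: R = max(H, S) + 4 no longer applies, and R = 1.
V = |H - R|  [with H=-2, R=1]  = 3
Without intervention: R = max(H, S) + 4  [with H=-2, S=-3]  = 2; V = |H - R|  [with H=-2, R=2]  = 4.
Change = 3 − 4 = -1.

-1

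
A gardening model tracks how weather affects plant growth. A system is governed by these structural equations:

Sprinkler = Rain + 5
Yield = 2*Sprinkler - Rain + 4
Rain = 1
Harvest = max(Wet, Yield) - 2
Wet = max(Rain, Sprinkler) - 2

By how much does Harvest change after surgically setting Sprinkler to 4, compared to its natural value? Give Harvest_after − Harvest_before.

-4

do(Sprinkler=4) replaces the equation Sprinkler = Rain + 5 with the constant Sprinkler = 4.
Wet = max(Rain, Sprinkler) - 2  [with Rain=1, Sprinkler=4]  = 2
Yield = 2*Sprinkler - Rain + 4  [with Sprinkler=4, Rain=1]  = 11
Harvest = max(Wet, Yield) - 2  [with Wet=2, Yield=11]  = 9
Without intervention: Sprinkler = Rain + 5  [with Rain=1]  = 6; Wet = max(Rain, Sprinkler) - 2  [with Rain=1, Sprinkler=6]  = 4; Yield = 2*Sprinkler - Rain + 4  [with Sprinkler=6, Rain=1]  = 15; Harvest = max(Wet, Yield) - 2  [with Wet=4, Yield=15]  = 13.
Change = 9 − 13 = -4.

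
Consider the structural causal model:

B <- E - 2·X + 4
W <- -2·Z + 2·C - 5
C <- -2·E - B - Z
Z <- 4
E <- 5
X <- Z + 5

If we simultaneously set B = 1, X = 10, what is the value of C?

-15

The joint intervention fixes B = 1, X = 10, removing each variable's own equation.
C = -2·E - B - Z  [with E=5, B=1, Z=4]  = -15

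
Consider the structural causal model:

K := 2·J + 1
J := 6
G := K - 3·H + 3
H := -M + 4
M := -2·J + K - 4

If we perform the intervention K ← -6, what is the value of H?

Under do(K=-6), the mechanism K := 2·J + 1 is discarded; K is fixed at -6.
M = -2·J + K - 4  [with J=6, K=-6]  = -22
H = -M + 4  [with M=-22]  = 26

26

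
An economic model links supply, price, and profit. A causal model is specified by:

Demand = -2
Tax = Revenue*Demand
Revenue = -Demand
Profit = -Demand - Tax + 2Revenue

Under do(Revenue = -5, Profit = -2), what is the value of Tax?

10

The joint intervention fixes Revenue = -5, Profit = -2, removing each variable's own equation.
Tax = Revenue*Demand  [with Revenue=-5, Demand=-2]  = 10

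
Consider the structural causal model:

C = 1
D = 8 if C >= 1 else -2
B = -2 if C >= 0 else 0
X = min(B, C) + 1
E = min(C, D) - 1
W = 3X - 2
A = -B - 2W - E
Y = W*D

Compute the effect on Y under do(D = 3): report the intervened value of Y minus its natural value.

25

do(D=3) replaces the equation D = 8 if C >= 1 else -2 with the constant D = 3.
B = -2 if C >= 0 else 0  [with C=1]  = -2
X = min(B, C) + 1  [with B=-2, C=1]  = -1
W = 3X - 2  [with X=-1]  = -5
Y = W*D  [with W=-5, D=3]  = -15
Without intervention: D = 8 if C >= 1 else -2  [with C=1]  = 8; B = -2 if C >= 0 else 0  [with C=1]  = -2; X = min(B, C) + 1  [with B=-2, C=1]  = -1; W = 3X - 2  [with X=-1]  = -5; Y = W*D  [with W=-5, D=8]  = -40.
Change = -15 − (-40) = 25.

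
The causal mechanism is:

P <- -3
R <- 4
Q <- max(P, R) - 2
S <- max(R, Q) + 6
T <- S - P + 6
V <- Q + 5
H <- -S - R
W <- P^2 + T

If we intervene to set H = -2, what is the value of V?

7

Intervening sets H = -2 and removes its equation (H <- -S - R).
Since V is not a descendant of the intervened variable, it is unaffected.
Q = max(P, R) - 2  [with P=-3, R=4]  = 2
V = Q + 5  [with Q=2]  = 7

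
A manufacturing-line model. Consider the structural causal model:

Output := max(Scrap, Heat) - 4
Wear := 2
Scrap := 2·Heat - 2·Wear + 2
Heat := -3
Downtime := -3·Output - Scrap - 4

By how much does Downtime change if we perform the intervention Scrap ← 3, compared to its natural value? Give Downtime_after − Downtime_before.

-29

do(Scrap=3) replaces the equation Scrap := 2·Heat - 2·Wear + 2 with the constant Scrap = 3.
Output = max(Scrap, Heat) - 4  [with Scrap=3, Heat=-3]  = -1
Downtime = -3·Output - Scrap - 4  [with Output=-1, Scrap=3]  = -4
Without intervention: Scrap = 2·Heat - 2·Wear + 2  [with Heat=-3, Wear=2]  = -8; Output = max(Scrap, Heat) - 4  [with Scrap=-8, Heat=-3]  = -7; Downtime = -3·Output - Scrap - 4  [with Output=-7, Scrap=-8]  = 25.
Change = -4 − 25 = -29.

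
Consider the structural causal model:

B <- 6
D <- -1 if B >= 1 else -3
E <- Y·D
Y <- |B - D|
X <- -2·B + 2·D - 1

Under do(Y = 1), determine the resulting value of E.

The intervention breaks the incoming arrows to Y: Y <- |B - D| no longer applies, and Y = 1.
D = -1 if B >= 1 else -3  [with B=6]  = -1
E = Y·D  [with Y=1, D=-1]  = -1

-1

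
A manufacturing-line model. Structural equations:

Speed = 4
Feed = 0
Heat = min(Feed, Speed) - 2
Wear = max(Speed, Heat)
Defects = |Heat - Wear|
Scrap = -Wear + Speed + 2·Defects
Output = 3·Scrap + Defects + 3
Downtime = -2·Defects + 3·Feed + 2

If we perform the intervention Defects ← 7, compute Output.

Under do(Defects=7), the mechanism Defects = |Heat - Wear| is discarded; Defects is fixed at 7.
Heat = min(Feed, Speed) - 2  [with Feed=0, Speed=4]  = -2
Wear = max(Speed, Heat)  [with Speed=4, Heat=-2]  = 4
Scrap = -Wear + Speed + 2·Defects  [with Wear=4, Speed=4, Defects=7]  = 14
Output = 3·Scrap + Defects + 3  [with Scrap=14, Defects=7]  = 52

52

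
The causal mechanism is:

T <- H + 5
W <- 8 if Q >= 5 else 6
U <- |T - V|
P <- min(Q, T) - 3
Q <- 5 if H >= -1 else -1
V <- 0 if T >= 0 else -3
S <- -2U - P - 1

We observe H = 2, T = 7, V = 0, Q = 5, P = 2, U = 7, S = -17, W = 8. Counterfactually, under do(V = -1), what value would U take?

The intervention breaks the incoming arrows to V: V <- 0 if T >= 0 else -3 no longer applies, and V = -1.
T = H + 5  [with H=2]  = 7
U = |T - V|  [with T=7, V=-1]  = 8

8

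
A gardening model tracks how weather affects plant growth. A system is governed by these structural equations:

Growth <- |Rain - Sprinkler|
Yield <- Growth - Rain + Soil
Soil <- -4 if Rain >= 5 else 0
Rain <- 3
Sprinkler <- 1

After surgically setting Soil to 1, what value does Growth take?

The intervention breaks the incoming arrows to Soil: Soil <- -4 if Rain >= 5 else 0 no longer applies, and Soil = 1.
Growth is not downstream of the intervention, so its value is determined by the original equations.
Growth = |Rain - Sprinkler|  [with Rain=3, Sprinkler=1]  = 2

2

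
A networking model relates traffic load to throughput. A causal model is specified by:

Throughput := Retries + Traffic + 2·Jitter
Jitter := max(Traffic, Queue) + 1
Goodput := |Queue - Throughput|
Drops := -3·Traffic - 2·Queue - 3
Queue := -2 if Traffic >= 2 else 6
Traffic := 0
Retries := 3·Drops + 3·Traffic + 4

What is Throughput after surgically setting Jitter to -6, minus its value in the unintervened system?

The intervention breaks the incoming arrows to Jitter: Jitter := max(Traffic, Queue) + 1 no longer applies, and Jitter = -6.
Queue = -2 if Traffic >= 2 else 6  [with Traffic=0]  = 6
Drops = -3·Traffic - 2·Queue - 3  [with Traffic=0, Queue=6]  = -15
Retries = 3·Drops + 3·Traffic + 4  [with Drops=-15, Traffic=0]  = -41
Throughput = Retries + Traffic + 2·Jitter  [with Retries=-41, Traffic=0, Jitter=-6]  = -53
Without intervention: Queue = -2 if Traffic >= 2 else 6  [with Traffic=0]  = 6; Drops = -3·Traffic - 2·Queue - 3  [with Traffic=0, Queue=6]  = -15; Retries = 3·Drops + 3·Traffic + 4  [with Drops=-15, Traffic=0]  = -41; Jitter = max(Traffic, Queue) + 1  [with Traffic=0, Queue=6]  = 7; Throughput = Retries + Traffic + 2·Jitter  [with Retries=-41, Traffic=0, Jitter=7]  = -27.
Change = -53 − (-27) = -26.

-26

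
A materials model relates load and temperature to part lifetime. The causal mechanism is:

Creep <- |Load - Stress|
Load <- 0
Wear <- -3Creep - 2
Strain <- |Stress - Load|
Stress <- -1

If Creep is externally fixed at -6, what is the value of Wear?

Intervening sets Creep = -6 and removes its equation (Creep <- |Load - Stress|).
Wear = -3Creep - 2  [with Creep=-6]  = 16

16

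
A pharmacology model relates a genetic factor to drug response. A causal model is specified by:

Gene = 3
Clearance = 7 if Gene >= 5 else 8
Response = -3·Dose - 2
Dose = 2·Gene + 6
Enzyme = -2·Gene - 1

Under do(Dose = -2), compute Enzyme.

-7

The intervention breaks the incoming arrows to Dose: Dose = 2·Gene + 6 no longer applies, and Dose = -2.
Since Enzyme is not a descendant of the intervened variable, it is unaffected.
Enzyme = -2·Gene - 1  [with Gene=3]  = -7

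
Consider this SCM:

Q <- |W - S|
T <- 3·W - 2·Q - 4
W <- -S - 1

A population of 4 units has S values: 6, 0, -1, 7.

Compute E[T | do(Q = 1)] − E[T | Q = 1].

Every unit gets Q=1 under the intervention. T values become -27, -9, -6, -30; E[T|do(Q=1)] = -18.
Conditioning on Q=1 selects the 2 unit(s) with S ∈ {0, -1}. Their T values: -9, -6. Mean = -7.5.
Difference = -18 − (-7.5) = -10.5.

-10.5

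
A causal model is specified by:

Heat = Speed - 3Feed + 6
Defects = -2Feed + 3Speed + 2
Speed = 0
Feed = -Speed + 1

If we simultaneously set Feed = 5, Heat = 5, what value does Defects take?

Setting Feed = 5, Heat = 5 by intervention discards those variables' equations.
Defects = -2Feed + 3Speed + 2  [with Feed=5, Speed=0]  = -8

-8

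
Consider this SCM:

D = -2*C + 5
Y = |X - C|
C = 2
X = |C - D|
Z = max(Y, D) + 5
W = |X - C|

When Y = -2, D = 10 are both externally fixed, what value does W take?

6

The joint intervention fixes Y = -2, D = 10, removing each variable's own equation.
X = |C - D|  [with C=2, D=10]  = 8
W = |X - C|  [with X=8, C=2]  = 6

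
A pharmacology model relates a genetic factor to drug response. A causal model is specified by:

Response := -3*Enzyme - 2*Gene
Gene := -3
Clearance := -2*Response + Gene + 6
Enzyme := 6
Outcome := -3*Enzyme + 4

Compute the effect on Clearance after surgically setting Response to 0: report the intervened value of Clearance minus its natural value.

-24

The intervention breaks the incoming arrows to Response: Response := -3*Enzyme - 2*Gene no longer applies, and Response = 0.
Clearance = -2*Response + Gene + 6  [with Response=0, Gene=-3]  = 3
Without intervention: Response = -3*Enzyme - 2*Gene  [with Enzyme=6, Gene=-3]  = -12; Clearance = -2*Response + Gene + 6  [with Response=-12, Gene=-3]  = 27.
Change = 3 − 27 = -24.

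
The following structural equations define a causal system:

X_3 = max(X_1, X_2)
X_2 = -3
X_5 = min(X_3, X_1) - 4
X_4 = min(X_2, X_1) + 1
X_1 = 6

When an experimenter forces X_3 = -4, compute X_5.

-8

do(X_3=-4) replaces the equation X_3 = max(X_1, X_2) with the constant X_3 = -4.
X_5 = min(X_3, X_1) - 4  [with X_3=-4, X_1=6]  = -8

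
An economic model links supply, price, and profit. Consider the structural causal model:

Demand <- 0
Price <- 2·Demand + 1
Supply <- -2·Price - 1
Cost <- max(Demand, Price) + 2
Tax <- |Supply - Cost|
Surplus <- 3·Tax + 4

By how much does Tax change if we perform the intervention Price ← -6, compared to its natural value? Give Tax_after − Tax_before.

do(Price=-6) replaces the equation Price <- 2·Demand + 1 with the constant Price = -6.
Supply = -2·Price - 1  [with Price=-6]  = 11
Cost = max(Demand, Price) + 2  [with Demand=0, Price=-6]  = 2
Tax = |Supply - Cost|  [with Supply=11, Cost=2]  = 9
Without intervention: Price = 2·Demand + 1  [with Demand=0]  = 1; Supply = -2·Price - 1  [with Price=1]  = -3; Cost = max(Demand, Price) + 2  [with Demand=0, Price=1]  = 3; Tax = |Supply - Cost|  [with Supply=-3, Cost=3]  = 6.
Change = 9 − 6 = 3.

3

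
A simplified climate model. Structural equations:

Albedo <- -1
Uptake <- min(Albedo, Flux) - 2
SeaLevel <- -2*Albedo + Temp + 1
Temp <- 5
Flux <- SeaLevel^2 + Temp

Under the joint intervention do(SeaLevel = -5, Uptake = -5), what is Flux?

The joint intervention fixes SeaLevel = -5, Uptake = -5, removing each variable's own equation.
Flux = SeaLevel^2 + Temp  [with SeaLevel=-5, Temp=5]  = 30

30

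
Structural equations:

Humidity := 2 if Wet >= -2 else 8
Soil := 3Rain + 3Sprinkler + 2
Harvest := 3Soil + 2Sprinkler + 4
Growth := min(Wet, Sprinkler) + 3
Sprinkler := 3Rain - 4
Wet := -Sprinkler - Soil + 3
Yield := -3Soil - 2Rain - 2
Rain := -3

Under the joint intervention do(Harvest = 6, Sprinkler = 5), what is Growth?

Under do(Harvest = 6, Sprinkler = 5), each intervened variable's structural equation is replaced by its fixed value.
Soil = 3Rain + 3Sprinkler + 2  [with Rain=-3, Sprinkler=5]  = 8
Wet = -Sprinkler - Soil + 3  [with Sprinkler=5, Soil=8]  = -10
Growth = min(Wet, Sprinkler) + 3  [with Wet=-10, Sprinkler=5]  = -7

-7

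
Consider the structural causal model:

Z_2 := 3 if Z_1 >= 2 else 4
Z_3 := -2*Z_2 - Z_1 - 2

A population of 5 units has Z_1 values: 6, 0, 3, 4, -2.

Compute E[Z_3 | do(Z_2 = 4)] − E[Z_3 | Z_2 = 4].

-3.2

The intervention sets Z_2=4 in all 5 units regardless of Z_1. Recomputing Z_3 per unit gives -16, -10, -13, -14, -8; average -12.2.
Observing Z_2=4 restricts to units where Z_2's equation naturally yields 4: Z_1 ∈ {0, -2}. In that subpopulation Z_3 = -10, -8, mean -9.
Difference = -12.2 − (-9) = -3.2.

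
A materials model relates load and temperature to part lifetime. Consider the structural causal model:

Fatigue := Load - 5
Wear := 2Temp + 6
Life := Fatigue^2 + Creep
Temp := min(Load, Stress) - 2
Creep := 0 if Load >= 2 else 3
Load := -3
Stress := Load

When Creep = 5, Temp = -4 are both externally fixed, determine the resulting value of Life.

69

The joint intervention fixes Creep = 5, Temp = -4, removing each variable's own equation.
Fatigue = Load - 5  [with Load=-3]  = -8
Life = Fatigue^2 + Creep  [with Fatigue=-8, Creep=5]  = 69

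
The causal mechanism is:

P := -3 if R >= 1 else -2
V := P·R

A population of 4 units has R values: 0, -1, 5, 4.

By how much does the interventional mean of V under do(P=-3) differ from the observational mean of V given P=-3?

Under do(P=-3), P's equation is replaced by P=-3 for every unit. Per-unit V: 0, 3, -15, -12. Mean = -6.
E[V|P=-3] averages over only the 2 units with P=-3 (R = 5, 4): V = -15, -12, mean -13.5.
Difference = -6 − (-13.5) = 7.5.

7.5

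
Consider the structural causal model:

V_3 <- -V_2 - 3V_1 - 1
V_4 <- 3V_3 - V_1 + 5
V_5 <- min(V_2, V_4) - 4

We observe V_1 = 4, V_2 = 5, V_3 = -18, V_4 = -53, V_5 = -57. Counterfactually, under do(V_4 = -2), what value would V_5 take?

-6

Intervening sets V_4 = -2 and removes its equation (V_4 <- 3V_3 - V_1 + 5).
V_5 = min(V_2, V_4) - 4  [with V_2=5, V_4=-2]  = -6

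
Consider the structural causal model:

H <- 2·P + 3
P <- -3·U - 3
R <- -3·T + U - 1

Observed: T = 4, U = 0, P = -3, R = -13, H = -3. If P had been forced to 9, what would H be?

21

do(P=9) replaces the equation P <- -3·U - 3 with the constant P = 9.
H = 2·P + 3  [with P=9]  = 21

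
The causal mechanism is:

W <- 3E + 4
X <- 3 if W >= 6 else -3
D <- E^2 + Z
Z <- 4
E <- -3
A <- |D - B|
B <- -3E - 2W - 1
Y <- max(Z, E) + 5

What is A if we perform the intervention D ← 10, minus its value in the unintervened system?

The intervention breaks the incoming arrows to D: D <- E^2 + Z no longer applies, and D = 10.
W = 3E + 4  [with E=-3]  = -5
B = -3E - 2W - 1  [with E=-3, W=-5]  = 18
A = |D - B|  [with D=10, B=18]  = 8
Without intervention: D = E^2 + Z  [with E=-3, Z=4]  = 13; W = 3E + 4  [with E=-3]  = -5; B = -3E - 2W - 1  [with E=-3, W=-5]  = 18; A = |D - B|  [with D=13, B=18]  = 5.
Change = 8 − 5 = 3.

3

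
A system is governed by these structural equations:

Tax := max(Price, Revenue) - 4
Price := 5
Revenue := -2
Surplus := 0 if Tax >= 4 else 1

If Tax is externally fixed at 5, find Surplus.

The intervention breaks the incoming arrows to Tax: Tax := max(Price, Revenue) - 4 no longer applies, and Tax = 5.
Surplus = 0 if Tax >= 4 else 1  [with Tax=5]  = 0

0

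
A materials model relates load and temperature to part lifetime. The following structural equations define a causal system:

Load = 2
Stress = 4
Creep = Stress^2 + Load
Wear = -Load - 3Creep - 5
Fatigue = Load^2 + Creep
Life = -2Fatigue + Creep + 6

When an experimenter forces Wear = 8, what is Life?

-20

Under do(Wear=8), the mechanism Wear = -Load - 3Creep - 5 is discarded; Wear is fixed at 8.
Since Life is not a descendant of the intervened variable, it is unaffected.
Creep = Stress^2 + Load  [with Stress=4, Load=2]  = 18
Fatigue = Load^2 + Creep  [with Load=2, Creep=18]  = 22
Life = -2Fatigue + Creep + 6  [with Fatigue=22, Creep=18]  = -20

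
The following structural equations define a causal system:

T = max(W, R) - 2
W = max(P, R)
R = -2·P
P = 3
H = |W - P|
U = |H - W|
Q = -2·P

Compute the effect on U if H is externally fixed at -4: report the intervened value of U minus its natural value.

The intervention breaks the incoming arrows to H: H = |W - P| no longer applies, and H = -4.
R = -2·P  [with P=3]  = -6
W = max(P, R)  [with P=3, R=-6]  = 3
U = |H - W|  [with H=-4, W=3]  = 7
Without intervention: R = -2·P  [with P=3]  = -6; W = max(P, R)  [with P=3, R=-6]  = 3; H = |W - P|  [with W=3, P=3]  = 0; U = |H - W|  [with H=0, W=3]  = 3.
Change = 7 − 3 = 4.

4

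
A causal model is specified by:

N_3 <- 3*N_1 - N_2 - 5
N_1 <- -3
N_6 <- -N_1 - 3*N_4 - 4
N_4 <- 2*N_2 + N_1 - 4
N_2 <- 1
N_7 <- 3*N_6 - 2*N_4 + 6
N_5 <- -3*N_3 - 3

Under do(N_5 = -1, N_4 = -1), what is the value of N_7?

14

Setting N_5 = -1, N_4 = -1 by intervention discards those variables' equations.
N_6 = -N_1 - 3*N_4 - 4  [with N_1=-3, N_4=-1]  = 2
N_7 = 3*N_6 - 2*N_4 + 6  [with N_6=2, N_4=-1]  = 14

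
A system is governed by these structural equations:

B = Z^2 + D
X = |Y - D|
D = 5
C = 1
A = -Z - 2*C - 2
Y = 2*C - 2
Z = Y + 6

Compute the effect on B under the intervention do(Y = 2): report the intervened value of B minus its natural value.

28

The intervention breaks the incoming arrows to Y: Y = 2*C - 2 no longer applies, and Y = 2.
Z = Y + 6  [with Y=2]  = 8
B = Z^2 + D  [with Z=8, D=5]  = 69
Without intervention: Y = 2*C - 2  [with C=1]  = 0; Z = Y + 6  [with Y=0]  = 6; B = Z^2 + D  [with Z=6, D=5]  = 41.
Change = 69 − 41 = 28.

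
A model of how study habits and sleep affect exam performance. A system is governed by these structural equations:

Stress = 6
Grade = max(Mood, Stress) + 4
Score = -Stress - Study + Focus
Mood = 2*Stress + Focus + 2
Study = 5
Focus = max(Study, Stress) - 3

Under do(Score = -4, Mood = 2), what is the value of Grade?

10

The joint intervention fixes Score = -4, Mood = 2, removing each variable's own equation.
Grade = max(Mood, Stress) + 4  [with Mood=2, Stress=6]  = 10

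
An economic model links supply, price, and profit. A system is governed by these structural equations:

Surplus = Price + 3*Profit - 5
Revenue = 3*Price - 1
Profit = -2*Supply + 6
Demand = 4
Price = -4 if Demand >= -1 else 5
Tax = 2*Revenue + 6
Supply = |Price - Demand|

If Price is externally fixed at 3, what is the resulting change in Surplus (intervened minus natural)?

49

Under do(Price=3), the mechanism Price = -4 if Demand >= -1 else 5 is discarded; Price is fixed at 3.
Supply = |Price - Demand|  [with Price=3, Demand=4]  = 1
Profit = -2*Supply + 6  [with Supply=1]  = 4
Surplus = Price + 3*Profit - 5  [with Price=3, Profit=4]  = 10
Without intervention: Price = -4 if Demand >= -1 else 5  [with Demand=4]  = -4; Supply = |Price - Demand|  [with Price=-4, Demand=4]  = 8; Profit = -2*Supply + 6  [with Supply=8]  = -10; Surplus = Price + 3*Profit - 5  [with Price=-4, Profit=-10]  = -39.
Change = 10 − (-39) = 49.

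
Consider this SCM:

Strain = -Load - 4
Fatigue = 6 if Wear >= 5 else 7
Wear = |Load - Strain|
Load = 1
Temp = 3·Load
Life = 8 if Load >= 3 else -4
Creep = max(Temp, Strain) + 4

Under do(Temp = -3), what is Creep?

1

The intervention breaks the incoming arrows to Temp: Temp = 3·Load no longer applies, and Temp = -3.
Strain = -Load - 4  [with Load=1]  = -5
Creep = max(Temp, Strain) + 4  [with Temp=-3, Strain=-5]  = 1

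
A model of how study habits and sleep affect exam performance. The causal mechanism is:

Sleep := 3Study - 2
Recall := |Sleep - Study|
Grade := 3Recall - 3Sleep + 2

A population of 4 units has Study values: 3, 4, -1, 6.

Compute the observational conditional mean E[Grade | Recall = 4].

11

Observing Recall=4 restricts to units where Recall's equation naturally yields 4: Study ∈ {3, -1}. In that subpopulation Grade = -7, 29, mean 11.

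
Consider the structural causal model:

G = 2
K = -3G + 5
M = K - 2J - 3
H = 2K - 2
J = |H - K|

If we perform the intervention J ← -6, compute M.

8

Intervening sets J = -6 and removes its equation (J = |H - K|).
K = -3G + 5  [with G=2]  = -1
M = K - 2J - 3  [with K=-1, J=-6]  = 8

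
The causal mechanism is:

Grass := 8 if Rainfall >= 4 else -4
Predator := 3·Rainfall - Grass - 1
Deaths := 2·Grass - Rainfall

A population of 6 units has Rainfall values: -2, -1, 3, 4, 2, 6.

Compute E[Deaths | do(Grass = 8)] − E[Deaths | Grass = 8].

3

Every unit gets Grass=8 under the intervention. Deaths values become 18, 17, 13, 12, 14, 10; E[Deaths|do(Grass=8)] = 14.
Conditioning on Grass=8 selects the 2 unit(s) with Rainfall ∈ {4, 6}. Their Deaths values: 12, 10. Mean = 11.
Difference = 14 − 11 = 3.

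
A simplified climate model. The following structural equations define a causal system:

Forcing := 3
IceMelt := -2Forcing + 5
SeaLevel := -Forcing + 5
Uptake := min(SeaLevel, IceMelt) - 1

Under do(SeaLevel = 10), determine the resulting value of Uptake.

The intervention breaks the incoming arrows to SeaLevel: SeaLevel := -Forcing + 5 no longer applies, and SeaLevel = 10.
IceMelt = -2Forcing + 5  [with Forcing=3]  = -1
Uptake = min(SeaLevel, IceMelt) - 1  [with SeaLevel=10, IceMelt=-1]  = -2

-2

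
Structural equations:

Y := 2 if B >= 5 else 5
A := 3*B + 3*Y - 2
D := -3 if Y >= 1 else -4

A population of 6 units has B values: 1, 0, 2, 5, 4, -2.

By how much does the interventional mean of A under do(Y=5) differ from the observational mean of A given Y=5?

2

Every unit gets Y=5 under the intervention. A values become 16, 13, 19, 28, 25, 7; E[A|do(Y=5)] = 18.
Conditioning on Y=5 selects the 5 unit(s) with B ∈ {1, 0, 2, 4, -2}. Their A values: 16, 13, 19, 25, 7. Mean = 16.
Difference = 18 − 16 = 2.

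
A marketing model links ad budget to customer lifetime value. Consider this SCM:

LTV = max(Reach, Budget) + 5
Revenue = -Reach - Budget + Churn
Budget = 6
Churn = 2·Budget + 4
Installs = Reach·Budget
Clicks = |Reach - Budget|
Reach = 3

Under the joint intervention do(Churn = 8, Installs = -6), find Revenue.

Setting Churn = 8, Installs = -6 by intervention discards those variables' equations.
Revenue = -Reach - Budget + Churn  [with Reach=3, Budget=6, Churn=8]  = -1

-1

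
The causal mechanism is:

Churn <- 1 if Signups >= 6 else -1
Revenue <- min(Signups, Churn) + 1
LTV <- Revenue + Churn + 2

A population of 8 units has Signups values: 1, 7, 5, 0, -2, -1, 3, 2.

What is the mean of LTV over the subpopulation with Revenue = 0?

Observing Revenue=0 restricts to units where Revenue's equation naturally yields 0: Signups ∈ {1, 5, 0, -1, 3, 2}. In that subpopulation LTV = 1, 1, 1, 1, 1, 1, mean 1.

1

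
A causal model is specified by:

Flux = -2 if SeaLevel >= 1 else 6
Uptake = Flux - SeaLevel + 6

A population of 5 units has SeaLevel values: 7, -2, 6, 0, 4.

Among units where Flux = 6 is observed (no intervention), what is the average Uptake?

13

Observing Flux=6 restricts to units where Flux's equation naturally yields 6: SeaLevel ∈ {-2, 0}. In that subpopulation Uptake = 14, 12, mean 13.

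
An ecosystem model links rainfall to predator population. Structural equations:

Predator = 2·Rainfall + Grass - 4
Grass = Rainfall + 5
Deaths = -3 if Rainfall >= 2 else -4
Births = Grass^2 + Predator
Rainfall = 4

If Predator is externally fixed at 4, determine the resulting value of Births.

The intervention breaks the incoming arrows to Predator: Predator = 2·Rainfall + Grass - 4 no longer applies, and Predator = 4.
Grass = Rainfall + 5  [with Rainfall=4]  = 9
Births = Grass^2 + Predator  [with Grass=9, Predator=4]  = 85

85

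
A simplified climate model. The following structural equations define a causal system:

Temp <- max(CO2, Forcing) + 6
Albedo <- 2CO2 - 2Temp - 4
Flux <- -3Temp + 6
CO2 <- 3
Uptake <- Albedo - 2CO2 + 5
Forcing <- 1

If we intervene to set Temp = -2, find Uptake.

5

The intervention breaks the incoming arrows to Temp: Temp <- max(CO2, Forcing) + 6 no longer applies, and Temp = -2.
Albedo = 2CO2 - 2Temp - 4  [with CO2=3, Temp=-2]  = 6
Uptake = Albedo - 2CO2 + 5  [with Albedo=6, CO2=3]  = 5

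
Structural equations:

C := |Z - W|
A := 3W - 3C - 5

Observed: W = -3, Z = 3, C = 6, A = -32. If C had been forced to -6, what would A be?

The intervention breaks the incoming arrows to C: C := |Z - W| no longer applies, and C = -6.
A = 3W - 3C - 5  [with W=-3, C=-6]  = 4

4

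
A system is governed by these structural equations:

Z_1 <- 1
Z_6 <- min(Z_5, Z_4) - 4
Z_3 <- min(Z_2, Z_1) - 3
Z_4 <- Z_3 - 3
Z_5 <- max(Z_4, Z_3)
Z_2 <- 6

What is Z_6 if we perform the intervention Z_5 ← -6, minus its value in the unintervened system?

-1

The intervention breaks the incoming arrows to Z_5: Z_5 <- max(Z_4, Z_3) no longer applies, and Z_5 = -6.
Z_3 = min(Z_2, Z_1) - 3  [with Z_2=6, Z_1=1]  = -2
Z_4 = Z_3 - 3  [with Z_3=-2]  = -5
Z_6 = min(Z_5, Z_4) - 4  [with Z_5=-6, Z_4=-5]  = -10
Without intervention: Z_3 = min(Z_2, Z_1) - 3  [with Z_2=6, Z_1=1]  = -2; Z_4 = Z_3 - 3  [with Z_3=-2]  = -5; Z_5 = max(Z_4, Z_3)  [with Z_4=-5, Z_3=-2]  = -2; Z_6 = min(Z_5, Z_4) - 4  [with Z_5=-2, Z_4=-5]  = -9.
Change = -10 − (-9) = -1.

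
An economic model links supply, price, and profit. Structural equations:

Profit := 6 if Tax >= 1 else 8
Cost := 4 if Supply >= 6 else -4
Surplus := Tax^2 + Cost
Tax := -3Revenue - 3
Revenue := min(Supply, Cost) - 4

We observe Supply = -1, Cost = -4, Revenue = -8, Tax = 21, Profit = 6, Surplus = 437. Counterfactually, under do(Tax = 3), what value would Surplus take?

5

Under do(Tax=3), the mechanism Tax := -3Revenue - 3 is discarded; Tax is fixed at 3.
Cost = 4 if Supply >= 6 else -4  [with Supply=-1]  = -4
Surplus = Tax^2 + Cost  [with Tax=3, Cost=-4]  = 5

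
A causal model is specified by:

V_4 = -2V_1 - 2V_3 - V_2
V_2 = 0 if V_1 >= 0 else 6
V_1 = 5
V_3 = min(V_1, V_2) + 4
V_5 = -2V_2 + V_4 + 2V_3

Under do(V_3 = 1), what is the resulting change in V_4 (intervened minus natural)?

6

The intervention breaks the incoming arrows to V_3: V_3 = min(V_1, V_2) + 4 no longer applies, and V_3 = 1.
V_2 = 0 if V_1 >= 0 else 6  [with V_1=5]  = 0
V_4 = -2V_1 - 2V_3 - V_2  [with V_1=5, V_3=1, V_2=0]  = -12
Without intervention: V_2 = 0 if V_1 >= 0 else 6  [with V_1=5]  = 0; V_3 = min(V_1, V_2) + 4  [with V_1=5, V_2=0]  = 4; V_4 = -2V_1 - 2V_3 - V_2  [with V_1=5, V_3=4, V_2=0]  = -18.
Change = -12 − (-18) = 6.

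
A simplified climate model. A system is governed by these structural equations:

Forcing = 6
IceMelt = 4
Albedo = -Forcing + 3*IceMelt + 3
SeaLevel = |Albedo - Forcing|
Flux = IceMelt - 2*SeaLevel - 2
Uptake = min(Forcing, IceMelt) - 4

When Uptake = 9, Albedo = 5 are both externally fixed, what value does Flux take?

0

Under do(Uptake = 9, Albedo = 5), each intervened variable's structural equation is replaced by its fixed value.
SeaLevel = |Albedo - Forcing|  [with Albedo=5, Forcing=6]  = 1
Flux = IceMelt - 2*SeaLevel - 2  [with IceMelt=4, SeaLevel=1]  = 0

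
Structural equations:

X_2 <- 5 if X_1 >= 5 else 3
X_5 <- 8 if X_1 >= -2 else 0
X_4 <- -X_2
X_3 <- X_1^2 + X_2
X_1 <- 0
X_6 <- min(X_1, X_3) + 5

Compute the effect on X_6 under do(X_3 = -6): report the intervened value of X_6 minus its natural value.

-6

The intervention breaks the incoming arrows to X_3: X_3 <- X_1^2 + X_2 no longer applies, and X_3 = -6.
X_6 = min(X_1, X_3) + 5  [with X_1=0, X_3=-6]  = -1
Without intervention: X_2 = 5 if X_1 >= 5 else 3  [with X_1=0]  = 3; X_3 = X_1^2 + X_2  [with X_1=0, X_2=3]  = 3; X_6 = min(X_1, X_3) + 5  [with X_1=0, X_3=3]  = 5.
Change = -1 − 5 = -6.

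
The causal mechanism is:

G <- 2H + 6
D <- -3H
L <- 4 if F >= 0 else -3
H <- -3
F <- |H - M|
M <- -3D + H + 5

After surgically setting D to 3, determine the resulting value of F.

4

do(D=3) replaces the equation D <- -3H with the constant D = 3.
M = -3D + H + 5  [with D=3, H=-3]  = -7
F = |H - M|  [with H=-3, M=-7]  = 4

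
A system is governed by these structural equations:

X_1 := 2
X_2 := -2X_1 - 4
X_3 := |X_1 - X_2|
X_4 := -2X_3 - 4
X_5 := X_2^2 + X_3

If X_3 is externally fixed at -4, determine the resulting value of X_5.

60

do(X_3=-4) replaces the equation X_3 := |X_1 - X_2| with the constant X_3 = -4.
X_2 = -2X_1 - 4  [with X_1=2]  = -8
X_5 = X_2^2 + X_3  [with X_2=-8, X_3=-4]  = 60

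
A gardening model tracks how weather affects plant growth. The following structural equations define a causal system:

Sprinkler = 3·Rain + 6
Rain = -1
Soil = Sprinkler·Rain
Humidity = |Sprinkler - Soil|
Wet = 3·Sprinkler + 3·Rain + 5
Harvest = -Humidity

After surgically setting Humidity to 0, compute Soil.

do(Humidity=0) replaces the equation Humidity = |Sprinkler - Soil| with the constant Humidity = 0.
Soil is not downstream of the intervention, so its value is determined by the original equations.
Sprinkler = 3·Rain + 6  [with Rain=-1]  = 3
Soil = Sprinkler·Rain  [with Sprinkler=3, Rain=-1]  = -3

-3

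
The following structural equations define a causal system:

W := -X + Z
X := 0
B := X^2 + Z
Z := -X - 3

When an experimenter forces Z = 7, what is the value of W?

7

The intervention breaks the incoming arrows to Z: Z := -X - 3 no longer applies, and Z = 7.
W = -X + Z  [with X=0, Z=7]  = 7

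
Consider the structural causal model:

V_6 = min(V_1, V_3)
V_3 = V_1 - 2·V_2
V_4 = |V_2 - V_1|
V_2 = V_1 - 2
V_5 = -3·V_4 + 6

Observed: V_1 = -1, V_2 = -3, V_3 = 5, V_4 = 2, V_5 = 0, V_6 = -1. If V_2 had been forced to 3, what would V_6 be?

Under do(V_2=3), the mechanism V_2 = V_1 - 2 is discarded; V_2 is fixed at 3.
V_3 = V_1 - 2·V_2  [with V_1=-1, V_2=3]  = -7
V_6 = min(V_1, V_3)  [with V_1=-1, V_3=-7]  = -7

-7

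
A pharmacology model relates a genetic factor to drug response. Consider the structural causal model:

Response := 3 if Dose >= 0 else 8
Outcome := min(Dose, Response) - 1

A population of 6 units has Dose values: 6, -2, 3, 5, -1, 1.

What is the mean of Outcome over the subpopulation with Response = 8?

Observing Response=8 restricts to units where Response's equation naturally yields 8: Dose ∈ {-2, -1}. In that subpopulation Outcome = -3, -2, mean -2.5.

-2.5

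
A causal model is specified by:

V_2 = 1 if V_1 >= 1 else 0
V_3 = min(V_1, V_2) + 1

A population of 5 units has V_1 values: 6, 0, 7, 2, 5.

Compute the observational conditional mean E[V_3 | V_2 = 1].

Conditioning on V_2=1 selects the 4 unit(s) with V_1 ∈ {6, 7, 2, 5}. Their V_3 values: 2, 2, 2, 2. Mean = 2.

2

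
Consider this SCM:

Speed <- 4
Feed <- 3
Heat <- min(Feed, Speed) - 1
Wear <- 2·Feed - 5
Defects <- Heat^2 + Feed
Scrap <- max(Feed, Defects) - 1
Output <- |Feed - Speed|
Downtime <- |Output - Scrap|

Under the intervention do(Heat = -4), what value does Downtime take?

The intervention breaks the incoming arrows to Heat: Heat <- min(Feed, Speed) - 1 no longer applies, and Heat = -4.
Defects = Heat^2 + Feed  [with Heat=-4, Feed=3]  = 19
Scrap = max(Feed, Defects) - 1  [with Feed=3, Defects=19]  = 18
Output = |Feed - Speed|  [with Feed=3, Speed=4]  = 1
Downtime = |Output - Scrap|  [with Output=1, Scrap=18]  = 17

17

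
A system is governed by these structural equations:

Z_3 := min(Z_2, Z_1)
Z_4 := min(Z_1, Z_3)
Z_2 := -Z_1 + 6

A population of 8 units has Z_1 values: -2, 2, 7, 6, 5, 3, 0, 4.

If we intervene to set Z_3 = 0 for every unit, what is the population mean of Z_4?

-0.25

The intervention sets Z_3=0 in all 8 units regardless of Z_1. Recomputing Z_4 per unit gives -2, 0, 0, 0, 0, 0, 0, 0; average -0.25.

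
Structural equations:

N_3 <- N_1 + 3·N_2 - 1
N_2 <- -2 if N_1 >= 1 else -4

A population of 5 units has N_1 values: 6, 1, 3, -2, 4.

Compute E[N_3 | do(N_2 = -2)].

-4.6

Under do(N_2=-2), N_2's equation is replaced by N_2=-2 for every unit. Per-unit N_3: -1, -6, -4, -9, -3. Mean = -4.6.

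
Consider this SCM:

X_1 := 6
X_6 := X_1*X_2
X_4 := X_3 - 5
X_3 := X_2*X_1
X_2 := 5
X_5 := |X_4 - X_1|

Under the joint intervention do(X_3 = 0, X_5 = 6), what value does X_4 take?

The joint intervention fixes X_3 = 0, X_5 = 6, removing each variable's own equation.
X_4 = X_3 - 5  [with X_3=0]  = -5

-5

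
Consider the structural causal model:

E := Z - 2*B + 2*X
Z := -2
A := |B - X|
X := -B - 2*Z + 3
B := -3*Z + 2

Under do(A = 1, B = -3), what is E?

24

The joint intervention fixes A = 1, B = -3, removing each variable's own equation.
X = -B - 2*Z + 3  [with B=-3, Z=-2]  = 10
E = Z - 2*B + 2*X  [with Z=-2, B=-3, X=10]  = 24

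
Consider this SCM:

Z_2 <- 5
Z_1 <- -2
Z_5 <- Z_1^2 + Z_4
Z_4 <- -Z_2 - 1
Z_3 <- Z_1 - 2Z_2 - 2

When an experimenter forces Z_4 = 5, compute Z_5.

Intervening sets Z_4 = 5 and removes its equation (Z_4 <- -Z_2 - 1).
Z_5 = Z_1^2 + Z_4  [with Z_1=-2, Z_4=5]  = 9

9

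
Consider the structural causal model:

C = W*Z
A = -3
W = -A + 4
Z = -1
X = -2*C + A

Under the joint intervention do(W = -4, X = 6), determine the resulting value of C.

The joint intervention fixes W = -4, X = 6, removing each variable's own equation.
C = W*Z  [with W=-4, Z=-1]  = 4

4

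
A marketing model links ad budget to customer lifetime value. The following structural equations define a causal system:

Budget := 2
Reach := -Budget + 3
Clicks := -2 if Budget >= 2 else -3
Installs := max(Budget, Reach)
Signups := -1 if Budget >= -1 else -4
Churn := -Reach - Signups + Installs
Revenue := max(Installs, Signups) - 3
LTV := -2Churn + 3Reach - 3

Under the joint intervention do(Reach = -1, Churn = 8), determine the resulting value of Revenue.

Setting Reach = -1, Churn = 8 by intervention discards those variables' equations.
Installs = max(Budget, Reach)  [with Budget=2, Reach=-1]  = 2
Signups = -1 if Budget >= -1 else -4  [with Budget=2]  = -1
Revenue = max(Installs, Signups) - 3  [with Installs=2, Signups=-1]  = -1

-1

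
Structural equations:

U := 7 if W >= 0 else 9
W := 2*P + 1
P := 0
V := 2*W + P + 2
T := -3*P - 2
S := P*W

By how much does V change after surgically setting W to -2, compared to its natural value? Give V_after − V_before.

do(W=-2) replaces the equation W := 2*P + 1 with the constant W = -2.
V = 2*W + P + 2  [with W=-2, P=0]  = -2
Without intervention: W = 2*P + 1  [with P=0]  = 1; V = 2*W + P + 2  [with W=1, P=0]  = 4.
Change = -2 − 4 = -6.

-6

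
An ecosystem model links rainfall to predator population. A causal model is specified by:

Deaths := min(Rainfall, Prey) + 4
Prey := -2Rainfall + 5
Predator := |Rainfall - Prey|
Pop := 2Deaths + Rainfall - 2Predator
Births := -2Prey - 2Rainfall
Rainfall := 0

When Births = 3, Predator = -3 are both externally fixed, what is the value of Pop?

14

The joint intervention fixes Births = 3, Predator = -3, removing each variable's own equation.
Prey = -2Rainfall + 5  [with Rainfall=0]  = 5
Deaths = min(Rainfall, Prey) + 4  [with Rainfall=0, Prey=5]  = 4
Pop = 2Deaths + Rainfall - 2Predator  [with Deaths=4, Rainfall=0, Predator=-3]  = 14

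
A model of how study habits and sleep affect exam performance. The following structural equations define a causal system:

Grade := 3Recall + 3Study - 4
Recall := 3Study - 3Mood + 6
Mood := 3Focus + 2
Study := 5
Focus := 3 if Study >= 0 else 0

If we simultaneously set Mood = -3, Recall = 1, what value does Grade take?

14

Setting Mood = -3, Recall = 1 by intervention discards those variables' equations.
Grade = 3Recall + 3Study - 4  [with Recall=1, Study=5]  = 14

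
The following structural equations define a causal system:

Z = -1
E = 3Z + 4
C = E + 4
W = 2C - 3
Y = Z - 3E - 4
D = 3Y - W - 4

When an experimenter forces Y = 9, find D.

The intervention breaks the incoming arrows to Y: Y = Z - 3E - 4 no longer applies, and Y = 9.
E = 3Z + 4  [with Z=-1]  = 1
C = E + 4  [with E=1]  = 5
W = 2C - 3  [with C=5]  = 7
D = 3Y - W - 4  [with Y=9, W=7]  = 16

16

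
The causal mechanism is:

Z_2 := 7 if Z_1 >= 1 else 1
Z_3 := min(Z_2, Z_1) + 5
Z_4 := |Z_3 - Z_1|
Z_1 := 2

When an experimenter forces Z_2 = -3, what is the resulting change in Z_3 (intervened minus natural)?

-5

The intervention breaks the incoming arrows to Z_2: Z_2 := 7 if Z_1 >= 1 else 1 no longer applies, and Z_2 = -3.
Z_3 = min(Z_2, Z_1) + 5  [with Z_2=-3, Z_1=2]  = 2
Without intervention: Z_2 = 7 if Z_1 >= 1 else 1  [with Z_1=2]  = 7; Z_3 = min(Z_2, Z_1) + 5  [with Z_2=7, Z_1=2]  = 7.
Change = 2 − 7 = -5.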